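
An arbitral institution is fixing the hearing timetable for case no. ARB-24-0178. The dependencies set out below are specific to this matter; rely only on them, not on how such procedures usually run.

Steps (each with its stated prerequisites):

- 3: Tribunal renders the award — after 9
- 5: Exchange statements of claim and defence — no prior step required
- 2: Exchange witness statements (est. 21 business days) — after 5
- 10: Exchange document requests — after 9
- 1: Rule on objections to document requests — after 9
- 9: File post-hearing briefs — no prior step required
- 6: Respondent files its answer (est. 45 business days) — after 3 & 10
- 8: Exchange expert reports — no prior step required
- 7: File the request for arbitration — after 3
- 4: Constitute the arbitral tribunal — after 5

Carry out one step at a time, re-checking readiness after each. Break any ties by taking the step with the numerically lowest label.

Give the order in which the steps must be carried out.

Nothing is required for 5, 8 and 9. 5 has the earlier label → 5 first.
2 and 4 now also ready, so the ready set is {2, 4, 8, 9}; 2 has the earlier label → 2.
Ready: 4, 8 and 9. 4 has the earlier label → 4.
Now 8 and 9 have their prerequisites met. 8 has the earlier label, so 8 next.
That leaves 9 as the only ready step → 9.
1, 3 and 10 are all available; 1 has the earlier label → 1.
Now 3 and 10 have their prerequisites met. 3 has the earlier label, so 3 next.
7 now also ready, so the ready set is {7, 10}; 7 has the earlier label → 7.
Next only 10 has its prerequisites met → 10.
6 is the only step now ready → 6.

5, 2, 4, 8, 9, 1, 3, 7, 10, 6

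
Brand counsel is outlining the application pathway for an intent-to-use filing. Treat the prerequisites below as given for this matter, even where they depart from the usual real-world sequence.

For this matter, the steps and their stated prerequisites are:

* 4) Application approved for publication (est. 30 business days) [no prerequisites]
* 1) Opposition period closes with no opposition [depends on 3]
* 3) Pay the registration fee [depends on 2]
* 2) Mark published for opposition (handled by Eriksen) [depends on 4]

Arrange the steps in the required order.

Only 4 has no prerequisites, so it is first.
Next only 2 has its prerequisites met → 2.
3 needed 2, now all done → 3.
1 needed 3, now all done → 1.

4, 2, 3, 1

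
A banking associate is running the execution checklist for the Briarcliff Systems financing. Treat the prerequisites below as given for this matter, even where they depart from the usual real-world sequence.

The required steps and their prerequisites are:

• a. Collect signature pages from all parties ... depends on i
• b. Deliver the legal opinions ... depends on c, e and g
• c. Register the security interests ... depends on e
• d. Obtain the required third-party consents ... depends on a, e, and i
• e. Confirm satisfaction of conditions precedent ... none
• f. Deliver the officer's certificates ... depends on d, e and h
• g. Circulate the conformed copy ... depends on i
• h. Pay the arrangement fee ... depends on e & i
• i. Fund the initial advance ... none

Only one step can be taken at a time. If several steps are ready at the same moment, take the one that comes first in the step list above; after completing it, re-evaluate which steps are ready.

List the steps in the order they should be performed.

e c i a d g b h f

Nothing is required for e and i. e is listed earlier → e first.
Ready: c and i. c is listed earlier → c.
i is the only step now ready → i.
a, g and h are all available; a is listed earlier → a.
d now also ready, so the ready set is {d, g, h}; d is listed earlier → d.
Ready: g and h. g is listed earlier → g.
Ready: b and h. b is listed earlier → b.
Next only h has its prerequisites met → h.
f needed d, e and h, now all done → f.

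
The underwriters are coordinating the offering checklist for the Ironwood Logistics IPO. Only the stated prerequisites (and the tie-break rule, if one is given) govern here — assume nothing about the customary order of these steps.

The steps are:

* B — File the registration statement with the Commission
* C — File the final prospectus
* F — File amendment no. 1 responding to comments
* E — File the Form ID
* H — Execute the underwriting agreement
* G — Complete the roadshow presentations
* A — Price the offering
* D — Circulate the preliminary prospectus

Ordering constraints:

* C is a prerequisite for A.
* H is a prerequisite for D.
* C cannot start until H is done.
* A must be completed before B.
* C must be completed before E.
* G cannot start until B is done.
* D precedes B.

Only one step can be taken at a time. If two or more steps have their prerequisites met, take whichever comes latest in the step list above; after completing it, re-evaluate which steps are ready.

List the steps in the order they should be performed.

H, D, F, C, A, E, B, G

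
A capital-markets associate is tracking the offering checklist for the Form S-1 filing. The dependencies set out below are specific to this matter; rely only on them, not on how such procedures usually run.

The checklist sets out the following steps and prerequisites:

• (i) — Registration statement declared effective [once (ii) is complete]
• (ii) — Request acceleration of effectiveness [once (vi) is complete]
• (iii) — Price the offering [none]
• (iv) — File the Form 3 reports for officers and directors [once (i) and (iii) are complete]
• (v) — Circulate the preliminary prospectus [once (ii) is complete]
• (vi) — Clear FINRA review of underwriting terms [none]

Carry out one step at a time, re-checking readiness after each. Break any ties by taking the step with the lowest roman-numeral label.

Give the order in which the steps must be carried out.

(iii), (vi), (ii), (i), (iv), (v)

(iii) and (vi) have no prerequisites; (iii) has the earlier label, so (iii) is first.
Next only (vi) has its prerequisites met → (vi).
(ii) needed (vi), now all done → (ii).
(i) and (v) are both available; (i) has the earlier label → (i).
Now (iv) and (v) have their prerequisites met. (iv) has the earlier label, so (iv) next.
That leaves (v) as the only ready step → (v).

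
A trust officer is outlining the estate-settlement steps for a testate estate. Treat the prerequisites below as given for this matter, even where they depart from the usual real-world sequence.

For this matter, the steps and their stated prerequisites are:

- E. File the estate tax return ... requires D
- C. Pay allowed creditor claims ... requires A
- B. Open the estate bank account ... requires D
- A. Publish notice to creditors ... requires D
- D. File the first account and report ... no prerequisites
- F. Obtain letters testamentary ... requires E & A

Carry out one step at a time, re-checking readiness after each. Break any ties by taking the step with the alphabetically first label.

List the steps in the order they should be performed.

D has no prerequisites → D first.
Ready: A, B and E. A has the earlier label → A.
Ready: B, C and E. B has the earlier label → B.
Now C and E have their prerequisites met. C has the earlier label, so C next.
Next only E has its prerequisites met → E.
That leaves F as the only ready step → F.

D A B C E F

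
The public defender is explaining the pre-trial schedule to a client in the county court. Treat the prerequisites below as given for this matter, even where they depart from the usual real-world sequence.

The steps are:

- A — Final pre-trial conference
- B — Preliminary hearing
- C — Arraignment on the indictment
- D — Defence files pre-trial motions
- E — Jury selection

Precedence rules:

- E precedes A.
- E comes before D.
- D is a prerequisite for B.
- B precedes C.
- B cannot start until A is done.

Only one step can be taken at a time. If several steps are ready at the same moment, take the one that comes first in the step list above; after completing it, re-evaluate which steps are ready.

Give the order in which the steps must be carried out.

E A D B C

E has no prerequisites → E first.
A and D are both available; A is listed earlier → A.
That leaves D as the only ready step → D.
Next only B has its prerequisites met → B.
That leaves C as the only ready step → C.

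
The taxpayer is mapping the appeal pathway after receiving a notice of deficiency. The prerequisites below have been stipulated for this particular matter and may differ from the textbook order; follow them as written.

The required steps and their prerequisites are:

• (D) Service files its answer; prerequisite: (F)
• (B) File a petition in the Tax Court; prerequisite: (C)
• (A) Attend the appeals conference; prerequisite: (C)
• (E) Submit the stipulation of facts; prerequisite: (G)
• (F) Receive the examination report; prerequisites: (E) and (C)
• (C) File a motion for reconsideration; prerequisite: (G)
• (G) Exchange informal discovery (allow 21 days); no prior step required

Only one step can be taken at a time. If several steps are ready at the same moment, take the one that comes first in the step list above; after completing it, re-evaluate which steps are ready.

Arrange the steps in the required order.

(G) (E) (C) (B) (A) (F) (D)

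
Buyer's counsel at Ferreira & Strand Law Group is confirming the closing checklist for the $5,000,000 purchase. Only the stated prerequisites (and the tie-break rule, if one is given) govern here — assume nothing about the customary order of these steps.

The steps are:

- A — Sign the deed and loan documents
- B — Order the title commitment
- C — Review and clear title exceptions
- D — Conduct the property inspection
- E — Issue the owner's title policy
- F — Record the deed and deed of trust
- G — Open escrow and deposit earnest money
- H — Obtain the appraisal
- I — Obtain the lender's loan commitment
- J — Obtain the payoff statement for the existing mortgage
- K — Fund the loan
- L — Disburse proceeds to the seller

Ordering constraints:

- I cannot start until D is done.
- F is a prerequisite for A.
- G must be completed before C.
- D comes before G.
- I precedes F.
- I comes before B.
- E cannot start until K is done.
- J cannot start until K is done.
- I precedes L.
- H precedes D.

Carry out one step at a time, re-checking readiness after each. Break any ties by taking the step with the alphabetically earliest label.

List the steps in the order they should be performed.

Nothing is required for H and K. H has the earlier label → H first.
D now also ready, so the ready set is {D, K}; D has the earlier label → D.
G, I and K are all available; G has the earlier label → G.
Ready: C, I and K. C has the earlier label → C.
Now I and K have their prerequisites met. I has the earlier label, so I next.
B, F and L now also ready, so the ready set is {B, F, K, L}; B has the earlier label → B.
Now F, K and L have their prerequisites met. F has the earlier label, so F next.
Ready: A, K and L. A has the earlier label → A.
K and L are both available; K has the earlier label → K.
Ready: E, J and L. E has the earlier label → E.
Now J and L have their prerequisites met. J has the earlier label, so J next.
L needed I, now all done → L.

H, D, G, C, I, B, F, A, K, E, J, L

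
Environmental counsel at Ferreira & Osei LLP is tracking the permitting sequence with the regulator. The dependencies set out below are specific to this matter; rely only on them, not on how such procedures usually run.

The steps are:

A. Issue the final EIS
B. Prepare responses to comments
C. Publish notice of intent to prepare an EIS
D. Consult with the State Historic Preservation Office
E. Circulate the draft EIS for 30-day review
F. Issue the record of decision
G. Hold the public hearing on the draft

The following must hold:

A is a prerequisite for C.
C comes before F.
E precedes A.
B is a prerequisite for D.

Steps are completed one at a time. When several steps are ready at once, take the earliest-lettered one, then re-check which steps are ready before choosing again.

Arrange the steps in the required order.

B, E and G have no prerequisites; B has the earlier label, so B is first.
D, E and G are all available; D has the earlier label → D.
Now E and G have their prerequisites met. E has the earlier label, so E next.
A now also ready, so the ready set is {A, G}; A has the earlier label → A.
C now also ready, so the ready set is {C, G}; C has the earlier label → C.
Ready: F and G. F has the earlier label → F.
G is the only step now ready → G.

B D E A C F G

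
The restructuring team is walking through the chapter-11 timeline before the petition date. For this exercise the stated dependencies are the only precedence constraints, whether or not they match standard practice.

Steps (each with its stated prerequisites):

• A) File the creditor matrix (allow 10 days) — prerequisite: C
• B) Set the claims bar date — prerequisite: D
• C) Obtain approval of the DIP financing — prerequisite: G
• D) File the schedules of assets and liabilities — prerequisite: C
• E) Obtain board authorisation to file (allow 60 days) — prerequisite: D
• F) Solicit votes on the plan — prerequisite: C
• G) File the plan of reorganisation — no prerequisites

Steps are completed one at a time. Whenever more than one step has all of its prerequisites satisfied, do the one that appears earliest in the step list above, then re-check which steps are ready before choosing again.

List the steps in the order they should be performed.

G is the only step with nothing outstanding, so it goes first.
C needed G, now all done → C.
Now A, D and F have their prerequisites met. A is listed earlier, so A next.
Ready: D and F. D is listed earlier → D.
B and E now also ready, so the ready set is {B, E, F}; B is listed earlier → B.
E and F are both available; E is listed earlier → E.
Next only F has its prerequisites met → F.

G, C, A, D, B, E, F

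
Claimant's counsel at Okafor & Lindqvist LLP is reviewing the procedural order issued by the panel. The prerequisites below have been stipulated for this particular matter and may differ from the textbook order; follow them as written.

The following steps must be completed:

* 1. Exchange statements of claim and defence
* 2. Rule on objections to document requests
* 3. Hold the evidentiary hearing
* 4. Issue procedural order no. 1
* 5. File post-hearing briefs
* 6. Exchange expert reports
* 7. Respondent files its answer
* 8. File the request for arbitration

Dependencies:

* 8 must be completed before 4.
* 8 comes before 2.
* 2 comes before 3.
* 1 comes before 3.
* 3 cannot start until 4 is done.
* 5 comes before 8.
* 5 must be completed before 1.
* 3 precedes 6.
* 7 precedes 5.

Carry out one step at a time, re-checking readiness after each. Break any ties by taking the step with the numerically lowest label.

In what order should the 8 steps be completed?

7, 5, 1, 8, 2, 4, 3, 6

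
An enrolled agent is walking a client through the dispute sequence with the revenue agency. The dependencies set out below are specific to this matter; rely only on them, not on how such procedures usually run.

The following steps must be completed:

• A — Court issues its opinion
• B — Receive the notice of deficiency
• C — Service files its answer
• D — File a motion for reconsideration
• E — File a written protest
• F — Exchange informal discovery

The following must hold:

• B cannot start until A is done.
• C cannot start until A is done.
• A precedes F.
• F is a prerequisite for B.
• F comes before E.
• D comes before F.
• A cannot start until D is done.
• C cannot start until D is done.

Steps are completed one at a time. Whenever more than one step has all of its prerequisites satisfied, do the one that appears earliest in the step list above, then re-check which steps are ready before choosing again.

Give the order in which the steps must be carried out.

D has no prerequisites → D first.
A needed D, now all done → A.
Ready: C and F. C is listed earlier → C.
F is the only step now ready → F.
Ready: B and E. B is listed earlier → B.
E is the only step now ready → E.

D A C F B E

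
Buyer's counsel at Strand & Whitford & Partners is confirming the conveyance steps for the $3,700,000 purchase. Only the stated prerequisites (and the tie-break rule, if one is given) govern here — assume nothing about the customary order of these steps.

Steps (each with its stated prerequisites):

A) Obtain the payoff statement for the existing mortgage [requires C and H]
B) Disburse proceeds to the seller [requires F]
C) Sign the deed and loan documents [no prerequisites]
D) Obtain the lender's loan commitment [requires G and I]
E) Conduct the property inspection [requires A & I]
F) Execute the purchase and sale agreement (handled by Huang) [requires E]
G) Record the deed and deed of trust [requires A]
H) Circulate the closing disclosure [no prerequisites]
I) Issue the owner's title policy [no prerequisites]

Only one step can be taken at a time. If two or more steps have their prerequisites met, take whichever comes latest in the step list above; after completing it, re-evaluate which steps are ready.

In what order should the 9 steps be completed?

I H C A G E F D B

I, H and C have no prerequisites; I is listed later, so I is first.
Now H and C have their prerequisites met. H is listed later, so H next.
That leaves C as the only ready step → C.
A is the only step now ready → A.
G and E are both available; G is listed later → G.
Ready: E and D. E is listed later → E.
F now also ready, so the ready set is {F, D}; F is listed later → F.
Ready: D and B. D is listed later → D.
B needed F, now all done → B.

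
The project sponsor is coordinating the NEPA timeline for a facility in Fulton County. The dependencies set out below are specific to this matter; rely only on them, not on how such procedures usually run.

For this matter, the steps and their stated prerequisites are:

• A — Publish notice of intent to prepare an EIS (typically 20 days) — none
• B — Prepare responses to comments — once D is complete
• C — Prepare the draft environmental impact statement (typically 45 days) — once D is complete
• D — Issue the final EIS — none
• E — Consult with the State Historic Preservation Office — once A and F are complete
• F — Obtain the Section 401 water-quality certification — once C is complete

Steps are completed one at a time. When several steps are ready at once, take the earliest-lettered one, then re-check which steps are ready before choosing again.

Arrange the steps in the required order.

A and D have no prerequisites; A has the earlier label, so A is first.
D is the only step now ready → D.
Ready: B and C. B has the earlier label → B.
C needed D, now all done → C.
F needed C, now all done → F.
E is the only step now ready → E.

A → D → B → C → F → E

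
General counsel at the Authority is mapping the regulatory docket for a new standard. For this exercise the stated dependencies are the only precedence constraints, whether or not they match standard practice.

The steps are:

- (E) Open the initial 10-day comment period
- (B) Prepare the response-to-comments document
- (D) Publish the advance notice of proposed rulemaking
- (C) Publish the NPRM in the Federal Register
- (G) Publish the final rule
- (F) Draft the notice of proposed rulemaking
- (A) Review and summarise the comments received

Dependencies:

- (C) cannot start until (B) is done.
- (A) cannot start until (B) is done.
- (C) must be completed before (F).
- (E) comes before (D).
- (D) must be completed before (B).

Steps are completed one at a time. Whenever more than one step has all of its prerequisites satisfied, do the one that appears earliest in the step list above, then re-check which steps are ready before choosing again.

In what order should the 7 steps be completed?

(E) → (D) → (B) → (C) → (G) → (F) → (A)

Nothing is required for (E) and (G). (E) is listed earlier → (E) first.
(D) now also ready, so the ready set is {(D), (G)}; (D) is listed earlier → (D).
(B) and (G) are both available; (B) is listed earlier → (B).
(C), (G) and (A) are all available; (C) is listed earlier → (C).
(G), (F) and (A) are all available; (G) is listed earlier → (G).
Ready: (F) and (A). (F) is listed earlier → (F).
(A) needed (B), now all done → (A).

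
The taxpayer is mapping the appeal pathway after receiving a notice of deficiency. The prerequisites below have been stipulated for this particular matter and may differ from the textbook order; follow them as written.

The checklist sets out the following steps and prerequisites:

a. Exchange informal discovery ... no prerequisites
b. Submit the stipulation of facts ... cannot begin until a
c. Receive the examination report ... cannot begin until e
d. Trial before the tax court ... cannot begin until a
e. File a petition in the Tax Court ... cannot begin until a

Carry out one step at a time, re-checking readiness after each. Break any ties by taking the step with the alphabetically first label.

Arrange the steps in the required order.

a, b, d, e, c

a has no prerequisites → a first.
Now b, d and e have their prerequisites met. b has the earlier label, so b next.
Now d and e have their prerequisites met. d has the earlier label, so d next.
Next only e has its prerequisites met → e.
Next only c has its prerequisites met → c.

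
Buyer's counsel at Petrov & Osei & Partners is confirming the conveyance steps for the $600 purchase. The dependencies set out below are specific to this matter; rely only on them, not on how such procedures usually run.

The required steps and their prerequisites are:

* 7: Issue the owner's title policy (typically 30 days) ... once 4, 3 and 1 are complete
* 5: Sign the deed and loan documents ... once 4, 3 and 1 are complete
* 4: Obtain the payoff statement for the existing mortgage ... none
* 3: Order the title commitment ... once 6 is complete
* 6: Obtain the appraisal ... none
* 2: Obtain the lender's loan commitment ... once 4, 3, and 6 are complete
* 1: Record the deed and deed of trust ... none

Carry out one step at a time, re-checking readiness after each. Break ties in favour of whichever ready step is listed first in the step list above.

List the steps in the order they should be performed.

4 6 3 2 1 7 5

4, 6 and 1 have no prerequisites; 4 is listed earlier, so 4 is first.
6 and 1 are both available; 6 is listed earlier → 6.
3 now also ready, so the ready set is {3, 1}; 3 is listed earlier → 3.
Ready: 2 and 1. 2 is listed earlier → 2.
Next only 1 has its prerequisites met → 1.
Ready: 7 and 5. 7 is listed earlier → 7.
5 needed 4, 3 and 1, now all done → 5.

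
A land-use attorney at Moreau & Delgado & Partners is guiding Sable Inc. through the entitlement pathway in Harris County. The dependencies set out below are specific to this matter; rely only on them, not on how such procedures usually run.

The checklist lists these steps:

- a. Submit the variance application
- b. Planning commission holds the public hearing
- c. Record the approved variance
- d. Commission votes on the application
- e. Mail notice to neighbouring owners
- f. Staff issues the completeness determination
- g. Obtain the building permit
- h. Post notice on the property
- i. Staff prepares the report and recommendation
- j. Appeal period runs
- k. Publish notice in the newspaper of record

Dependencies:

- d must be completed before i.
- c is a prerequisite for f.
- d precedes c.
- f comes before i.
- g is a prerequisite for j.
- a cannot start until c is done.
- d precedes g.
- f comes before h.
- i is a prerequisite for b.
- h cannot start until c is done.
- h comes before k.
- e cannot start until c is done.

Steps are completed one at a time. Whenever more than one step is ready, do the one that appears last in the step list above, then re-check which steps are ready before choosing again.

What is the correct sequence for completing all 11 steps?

d is the only step with nothing outstanding, so it goes first.
Ready: g and c. g is listed later → g.
Now j and c have their prerequisites met. j is listed later, so j next.
c needed d, now all done → c.
f, e and a are all available; f is listed later → f.
Ready: i, h, e and a. i is listed later → i.
Ready: h, e, b and a. h is listed later → h.
k now also ready, so the ready set is {k, e, b, a}; k is listed later → k.
e, b and a are all available; e is listed later → e.
Ready: b and a. b is listed later → b.
a is the only step now ready → a.

d g j c f i h k e b a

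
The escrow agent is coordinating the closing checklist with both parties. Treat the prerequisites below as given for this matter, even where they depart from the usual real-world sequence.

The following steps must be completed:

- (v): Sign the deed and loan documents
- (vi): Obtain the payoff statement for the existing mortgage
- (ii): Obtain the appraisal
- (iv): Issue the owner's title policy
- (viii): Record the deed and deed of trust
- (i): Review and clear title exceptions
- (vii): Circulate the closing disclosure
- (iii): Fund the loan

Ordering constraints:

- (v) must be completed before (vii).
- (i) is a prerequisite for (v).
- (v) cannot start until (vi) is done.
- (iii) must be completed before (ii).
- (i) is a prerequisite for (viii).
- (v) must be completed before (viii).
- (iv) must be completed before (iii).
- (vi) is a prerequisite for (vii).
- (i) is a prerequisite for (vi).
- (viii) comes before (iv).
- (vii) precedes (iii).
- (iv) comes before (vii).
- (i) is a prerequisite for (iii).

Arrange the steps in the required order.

Only (i) has no prerequisites, so it is first.
(vi) needed (i), now all done → (vi).
(v) needed (vi) and (i), now all done → (v).
(viii) is the only step now ready → (viii).
(iv) is the only step now ready → (iv).
Next only (vii) has its prerequisites met → (vii).
Next only (iii) has its prerequisites met → (iii).
(ii) needed (iii), now all done → (ii).

(i) (vi) (v) (viii) (iv) (vii) (iii) (ii)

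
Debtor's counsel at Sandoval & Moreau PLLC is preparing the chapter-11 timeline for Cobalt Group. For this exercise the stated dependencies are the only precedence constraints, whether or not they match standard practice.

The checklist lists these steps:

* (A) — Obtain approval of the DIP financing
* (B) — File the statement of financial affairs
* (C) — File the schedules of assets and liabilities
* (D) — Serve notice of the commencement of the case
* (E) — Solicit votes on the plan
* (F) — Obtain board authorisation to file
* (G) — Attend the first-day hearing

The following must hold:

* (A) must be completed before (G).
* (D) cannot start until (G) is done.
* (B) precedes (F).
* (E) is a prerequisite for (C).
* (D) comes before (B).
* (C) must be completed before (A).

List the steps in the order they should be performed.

(E) has no prerequisites → (E) first.
That leaves (C) as the only ready step → (C).
That leaves (A) as the only ready step → (A).
That leaves (G) as the only ready step → (G).
(D) needed (G), now all done → (D).
That leaves (B) as the only ready step → (B).
(F) needed (B), now all done → (F).

(E) (C) (A) (G) (D) (B) (F)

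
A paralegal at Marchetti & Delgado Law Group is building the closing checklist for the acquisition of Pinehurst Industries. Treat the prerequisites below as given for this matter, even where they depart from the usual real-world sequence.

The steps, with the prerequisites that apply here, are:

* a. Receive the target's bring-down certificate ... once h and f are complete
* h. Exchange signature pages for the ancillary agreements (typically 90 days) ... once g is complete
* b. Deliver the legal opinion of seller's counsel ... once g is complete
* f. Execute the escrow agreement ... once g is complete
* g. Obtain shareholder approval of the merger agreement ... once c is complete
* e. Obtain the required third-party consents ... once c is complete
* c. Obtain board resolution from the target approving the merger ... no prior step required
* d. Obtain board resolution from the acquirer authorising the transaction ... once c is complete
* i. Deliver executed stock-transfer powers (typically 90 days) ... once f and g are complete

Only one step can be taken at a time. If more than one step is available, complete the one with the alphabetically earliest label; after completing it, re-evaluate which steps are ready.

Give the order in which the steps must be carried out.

c → d → e → g → b → f → h → a → i

c has no prerequisites → c first.
Now d, e and g have their prerequisites met. d has the earlier label, so d next.
e and g are both available; e has the earlier label → e.
That leaves g as the only ready step → g.
Now b, f and h have their prerequisites met. b has the earlier label, so b next.
Now f and h have their prerequisites met. f has the earlier label, so f next.
i now also ready, so the ready set is {h, i}; h has the earlier label → h.
Now a and i have their prerequisites met. a has the earlier label, so a next.
Next only i has its prerequisites met → i.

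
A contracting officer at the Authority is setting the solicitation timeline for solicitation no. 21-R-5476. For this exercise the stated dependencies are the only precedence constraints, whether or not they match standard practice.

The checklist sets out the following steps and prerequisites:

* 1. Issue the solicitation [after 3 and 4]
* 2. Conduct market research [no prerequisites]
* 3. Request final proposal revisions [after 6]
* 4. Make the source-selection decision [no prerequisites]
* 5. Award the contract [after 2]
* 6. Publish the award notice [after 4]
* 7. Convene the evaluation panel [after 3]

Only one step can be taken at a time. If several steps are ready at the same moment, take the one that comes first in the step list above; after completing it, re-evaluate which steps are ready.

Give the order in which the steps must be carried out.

Nothing is required for 2 and 4. 2 is listed earlier → 2 first.
5 now also ready, so the ready set is {4, 5}; 4 is listed earlier → 4.
6 now also ready, so the ready set is {5, 6}; 5 is listed earlier → 5.
6 needed 4, now all done → 6.
Next only 3 has its prerequisites met → 3.
1 and 7 are both available; 1 is listed earlier → 1.
That leaves 7 as the only ready step → 7.

2, 4, 5, 6, 3, 1, 7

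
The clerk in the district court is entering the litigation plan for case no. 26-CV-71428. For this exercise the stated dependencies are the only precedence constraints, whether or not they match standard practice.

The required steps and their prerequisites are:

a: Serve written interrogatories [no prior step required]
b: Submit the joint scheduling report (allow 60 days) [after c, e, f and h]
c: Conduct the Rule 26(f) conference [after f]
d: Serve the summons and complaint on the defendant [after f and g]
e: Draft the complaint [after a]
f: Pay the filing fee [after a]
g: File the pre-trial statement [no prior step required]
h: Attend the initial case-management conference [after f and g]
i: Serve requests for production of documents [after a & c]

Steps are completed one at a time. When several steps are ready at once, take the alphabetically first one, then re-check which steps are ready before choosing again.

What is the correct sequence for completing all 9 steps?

Nothing is required for a and g. a has the earlier label → a first.
e and f now also ready, so the ready set is {e, f, g}; e has the earlier label → e.
Ready: f and g. f has the earlier label → f.
Ready: c and g. c has the earlier label → c.
i now also ready, so the ready set is {g, i}; g has the earlier label → g.
d and h now also ready, so the ready set is {d, h, i}; d has the earlier label → d.
Ready: h and i. h has the earlier label → h.
b now also ready, so the ready set is {b, i}; b has the earlier label → b.
i needed a and c, now all done → i.

a e f c g d h b i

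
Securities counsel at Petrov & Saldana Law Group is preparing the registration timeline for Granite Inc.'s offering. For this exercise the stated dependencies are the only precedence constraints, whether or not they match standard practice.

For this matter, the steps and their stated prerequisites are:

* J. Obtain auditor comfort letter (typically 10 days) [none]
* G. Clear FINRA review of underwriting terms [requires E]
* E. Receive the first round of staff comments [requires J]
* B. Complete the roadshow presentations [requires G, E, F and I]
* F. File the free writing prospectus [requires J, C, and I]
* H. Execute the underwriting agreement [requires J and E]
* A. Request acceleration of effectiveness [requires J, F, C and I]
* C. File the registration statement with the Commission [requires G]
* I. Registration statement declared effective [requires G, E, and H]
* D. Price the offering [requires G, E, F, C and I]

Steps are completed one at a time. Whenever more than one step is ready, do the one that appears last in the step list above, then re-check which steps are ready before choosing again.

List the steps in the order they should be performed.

J E H G I C F D A B

J is the only step with nothing outstanding, so it goes first.
That leaves E as the only ready step → E.
Now H and G have their prerequisites met. H is listed later, so H next.
G needed E, now all done → G.
I and C are both available; I is listed later → I.
That leaves C as the only ready step → C.
That leaves F as the only ready step → F.
Ready: D, A and B. D is listed later → D.
Now A and B have their prerequisites met. A is listed later, so A next.
B needed I, F, E and G, now all done → B.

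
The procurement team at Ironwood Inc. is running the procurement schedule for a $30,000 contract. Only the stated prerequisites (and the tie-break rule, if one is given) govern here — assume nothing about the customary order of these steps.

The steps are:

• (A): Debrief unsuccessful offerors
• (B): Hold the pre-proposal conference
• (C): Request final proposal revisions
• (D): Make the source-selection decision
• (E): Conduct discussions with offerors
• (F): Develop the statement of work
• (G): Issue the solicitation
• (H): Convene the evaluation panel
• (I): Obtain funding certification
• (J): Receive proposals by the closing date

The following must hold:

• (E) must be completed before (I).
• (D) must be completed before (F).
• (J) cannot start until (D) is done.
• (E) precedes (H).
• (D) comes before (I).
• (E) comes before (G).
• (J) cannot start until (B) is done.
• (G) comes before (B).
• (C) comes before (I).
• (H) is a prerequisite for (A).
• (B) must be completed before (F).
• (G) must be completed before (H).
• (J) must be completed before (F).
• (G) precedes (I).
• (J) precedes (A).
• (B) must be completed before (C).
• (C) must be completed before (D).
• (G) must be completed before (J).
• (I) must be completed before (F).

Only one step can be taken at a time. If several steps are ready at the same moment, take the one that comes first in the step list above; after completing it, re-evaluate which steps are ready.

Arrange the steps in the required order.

(E), (G), (B), (C), (D), (H), (I), (J), (A), (F)

Only (E) has no prerequisites, so it is first.
(G) is the only step now ready → (G).
Now (B) and (H) have their prerequisites met. (B) is listed earlier, so (B) next.
(C) now also ready, so the ready set is {(C), (H)}; (C) is listed earlier → (C).
(D) now also ready, so the ready set is {(D), (H)}; (D) is listed earlier → (D).
(I) and (J) now also ready, so the ready set is {(H), (I), (J)}; (H) is listed earlier → (H).
Now (I) and (J) have their prerequisites met. (I) is listed earlier, so (I) next.
That leaves (J) as the only ready step → (J).
Ready: (A) and (F). (A) is listed earlier → (A).
(F) needed (B), (D), (I) and (J), now all done → (F).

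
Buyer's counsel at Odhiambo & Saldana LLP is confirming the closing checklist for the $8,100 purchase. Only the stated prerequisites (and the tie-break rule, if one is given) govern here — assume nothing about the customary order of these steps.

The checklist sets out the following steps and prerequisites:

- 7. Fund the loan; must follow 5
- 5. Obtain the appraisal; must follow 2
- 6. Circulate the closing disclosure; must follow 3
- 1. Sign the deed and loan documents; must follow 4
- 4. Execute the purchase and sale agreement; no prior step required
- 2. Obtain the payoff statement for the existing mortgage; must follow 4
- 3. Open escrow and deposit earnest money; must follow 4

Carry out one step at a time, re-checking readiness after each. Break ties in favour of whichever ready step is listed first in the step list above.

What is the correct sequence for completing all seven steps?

4 → 1 → 2 → 5 → 7 → 3 → 6

Only 4 has no prerequisites, so it is first.
1, 2 and 3 are all available; 1 is listed earlier → 1.
Now 2 and 3 have their prerequisites met. 2 is listed earlier, so 2 next.
5 now also ready, so the ready set is {5, 3}; 5 is listed earlier → 5.
7 now also ready, so the ready set is {7, 3}; 7 is listed earlier → 7.
That leaves 3 as the only ready step → 3.
6 is the only step now ready → 6.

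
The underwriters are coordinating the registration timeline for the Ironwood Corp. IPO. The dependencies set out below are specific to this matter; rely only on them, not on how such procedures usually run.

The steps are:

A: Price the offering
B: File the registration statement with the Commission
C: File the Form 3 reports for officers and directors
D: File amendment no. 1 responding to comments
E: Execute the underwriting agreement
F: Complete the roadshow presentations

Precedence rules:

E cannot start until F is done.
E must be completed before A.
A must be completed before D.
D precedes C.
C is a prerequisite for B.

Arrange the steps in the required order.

F E A D C B

Only F has no prerequisites, so it is first.
That leaves E as the only ready step → E.
That leaves A as the only ready step → A.
D needed A, now all done → D.
Next only C has its prerequisites met → C.
Next only B has its prerequisites met → B.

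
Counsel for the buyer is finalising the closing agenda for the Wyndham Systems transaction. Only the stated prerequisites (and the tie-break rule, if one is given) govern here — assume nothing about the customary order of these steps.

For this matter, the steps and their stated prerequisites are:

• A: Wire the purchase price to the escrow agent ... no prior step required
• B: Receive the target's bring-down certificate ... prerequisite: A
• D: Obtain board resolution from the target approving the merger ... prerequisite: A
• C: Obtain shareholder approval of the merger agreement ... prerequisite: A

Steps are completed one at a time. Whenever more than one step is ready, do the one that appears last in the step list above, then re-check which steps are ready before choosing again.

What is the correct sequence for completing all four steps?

A, C, D, B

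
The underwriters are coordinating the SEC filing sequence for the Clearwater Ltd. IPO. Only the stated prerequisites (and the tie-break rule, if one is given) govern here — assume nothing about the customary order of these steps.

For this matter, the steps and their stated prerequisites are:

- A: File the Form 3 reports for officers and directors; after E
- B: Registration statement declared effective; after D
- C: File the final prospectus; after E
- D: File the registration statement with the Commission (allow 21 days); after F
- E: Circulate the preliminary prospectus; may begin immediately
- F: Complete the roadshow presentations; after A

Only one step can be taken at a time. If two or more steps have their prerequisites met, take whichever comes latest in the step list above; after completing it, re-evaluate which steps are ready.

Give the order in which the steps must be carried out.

E, C, A, F, D, B

E has no prerequisites → E first.
C and A are both available; C is listed later → C.
A needed E, now all done → A.
Next only F has its prerequisites met → F.
D needed F, now all done → D.
B needed D, now all done → B.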